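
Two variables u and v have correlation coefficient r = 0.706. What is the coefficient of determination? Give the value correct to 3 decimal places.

r² = (0.706)² = 0.498

0.498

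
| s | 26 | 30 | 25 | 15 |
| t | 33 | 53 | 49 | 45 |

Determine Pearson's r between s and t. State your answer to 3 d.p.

n = 4, Σs = 96, Σt = 180, Σs² = 2426, Σt² = 8324, Σst = 4348
nΣst − ΣsΣt = 17392 − 17280 = 112
nΣs² − (Σs)² = 9704 − 9216 = 488; nΣt² − (Σt)² = 33296 − 32400 = 896
r = 112 / √(488 × 896) = 112 / 661.2473 ≈ 0.169

0.169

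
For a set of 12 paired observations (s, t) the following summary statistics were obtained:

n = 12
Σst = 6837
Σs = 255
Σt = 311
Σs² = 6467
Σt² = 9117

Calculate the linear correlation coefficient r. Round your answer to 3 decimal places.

0.217

r = (nΣst − ΣsΣt) / √[(nΣs² − (Σs)²)(nΣt² − (Σt)²)]
Numerator: 12×6837 − 255×311 = 2739
Denominator: √[(77604 − 65025)(109404 − 96721)] = √[12579 × 12683] = 12630.8930
r = 2739 / 12630.8930 ≈ 0.217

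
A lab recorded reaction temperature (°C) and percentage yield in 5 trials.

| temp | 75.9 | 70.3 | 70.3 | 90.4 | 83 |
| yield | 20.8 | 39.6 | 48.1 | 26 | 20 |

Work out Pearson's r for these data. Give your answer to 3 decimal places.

n = 5, Σx = 389.9, Σy = 154.5, Σx² = 30706.15, Σy² = 5390.41, Σxy = 11754.43
nΣxy − ΣxΣy = 58772.15 − 60239.55 = -1467.4
nΣx² − (Σx)² = 153530.75 − 152022.01 = 1508.74; nΣy² − (Σy)² = 26952.05 − 23870.25 = 3081.8
r = -1467.4 / √(1508.74 × 3081.8) = -1467.4 / 2156.3012 ≈ -0.681

-0.681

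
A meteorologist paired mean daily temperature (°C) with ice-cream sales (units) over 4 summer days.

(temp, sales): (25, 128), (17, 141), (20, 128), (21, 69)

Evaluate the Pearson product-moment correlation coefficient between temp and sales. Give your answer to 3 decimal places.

n = 4, Σx = 83, Σy = 466, Σx² = 1755, Σy² = 57410, Σxy = 9606
nΣxy − ΣxΣy = 38424 − 38678 = -254
nΣx² − (Σx)² = 7020 − 6889 = 131; nΣy² − (Σy)² = 229640 − 217156 = 12484
r = -254 / √(131 × 12484) = -254 / 1278.8292 ≈ -0.199

-0.199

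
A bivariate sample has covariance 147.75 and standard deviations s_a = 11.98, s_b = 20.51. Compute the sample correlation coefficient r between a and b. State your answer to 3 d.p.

r = Cov(a,b) / (s_a · s_b) = 147.75 / (11.98 × 20.51)
  = 147.75 / 245.7098 ≈ 0.601

0.601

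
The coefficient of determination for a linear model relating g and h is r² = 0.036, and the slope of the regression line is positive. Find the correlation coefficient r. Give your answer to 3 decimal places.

|r| = √0.036 = 0.190
The association is positive, so r = 0.190.

0.190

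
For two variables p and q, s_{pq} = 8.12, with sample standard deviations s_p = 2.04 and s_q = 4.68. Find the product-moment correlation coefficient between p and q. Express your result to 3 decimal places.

0.851

r = Cov(p,q) / (s_p · s_q) = 8.12 / (2.04 × 4.68)
  = 8.12 / 9.5472 ≈ 0.851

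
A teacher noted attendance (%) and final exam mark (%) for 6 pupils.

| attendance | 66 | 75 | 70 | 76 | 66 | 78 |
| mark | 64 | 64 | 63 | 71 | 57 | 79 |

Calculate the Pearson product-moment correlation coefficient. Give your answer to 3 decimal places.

n = 6, Σx = 431, Σy = 398, Σx² = 31097, Σy² = 26692, Σxy = 28754
nΣxy − ΣxΣy = 172524 − 171538 = 986
nΣx² − (Σx)² = 186582 − 185761 = 821; nΣy² − (Σy)² = 160152 − 158404 = 1748
r = 986 / √(821 × 1748) = 986 / 1197.9599 ≈ 0.823

0.823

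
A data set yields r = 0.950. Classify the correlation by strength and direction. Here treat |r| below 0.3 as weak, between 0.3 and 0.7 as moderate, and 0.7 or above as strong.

strong positive

r = 0.950 > 0 so the relationship is positive.
|r| = 0.950, which falls in the strong range.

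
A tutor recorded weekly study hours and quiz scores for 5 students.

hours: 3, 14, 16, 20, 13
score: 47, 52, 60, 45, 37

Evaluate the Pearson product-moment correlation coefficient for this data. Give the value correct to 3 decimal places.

0.134

n = 5, Σx = 66, Σy = 241, Σx² = 1030, Σy² = 11907, Σxy = 3210
nΣxy − ΣxΣy = 16050 − 15906 = 144
nΣx² − (Σx)² = 5150 − 4356 = 794; nΣy² − (Σy)² = 59535 − 58081 = 1454
r = 144 / √(794 × 1454) = 144 / 1074.4654 ≈ 0.134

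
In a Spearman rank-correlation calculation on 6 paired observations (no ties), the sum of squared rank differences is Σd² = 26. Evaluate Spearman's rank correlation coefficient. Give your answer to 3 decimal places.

0.257

ρ = 1 − 6Σd² / [n(n²−1)] = 1 − 6×26 / (6×35)
  = 1 − 156/210 = 1 − 0.7429 ≈ 0.257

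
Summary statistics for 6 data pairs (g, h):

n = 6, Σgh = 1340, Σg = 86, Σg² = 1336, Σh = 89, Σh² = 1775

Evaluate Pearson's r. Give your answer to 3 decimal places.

0.297

r = (nΣgh − ΣgΣh) / √[(nΣg² − (Σg)²)(nΣh² − (Σh)²)]
Numerator: 6×1340 − 86×89 = 386
Denominator: √[(8016 − 7396)(10650 − 7921)] = √[620 × 2729] = 1300.7613
r = 386 / 1300.7613 ≈ 0.297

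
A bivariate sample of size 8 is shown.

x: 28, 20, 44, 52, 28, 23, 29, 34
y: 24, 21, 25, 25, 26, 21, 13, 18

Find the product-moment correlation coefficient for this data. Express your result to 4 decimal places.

n = 8, Σx = 258, Σy = 173, Σx² = 9134, Σy² = 3877, Σxy = 5692
nΣxy − ΣxΣy = 45536 − 44634 = 902
nΣx² − (Σx)² = 73072 − 66564 = 6508; nΣy² − (Σy)² = 31016 − 29929 = 1087
r = 902 / √(6508 × 1087) = 902 / 2659.7361 ≈ 0.3391

0.3391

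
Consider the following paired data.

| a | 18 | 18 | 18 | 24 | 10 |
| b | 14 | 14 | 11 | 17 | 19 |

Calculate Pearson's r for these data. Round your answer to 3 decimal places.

n = 5, Σa = 88, Σb = 75, Σa² = 1648, Σb² = 1163, Σab = 1300
nΣab − ΣaΣb = 6500 − 6600 = -100
nΣa² − (Σa)² = 8240 − 7744 = 496; nΣb² − (Σb)² = 5815 − 5625 = 190
r = -100 / √(496 × 190) = -100 / 306.9853 ≈ -0.326

-0.326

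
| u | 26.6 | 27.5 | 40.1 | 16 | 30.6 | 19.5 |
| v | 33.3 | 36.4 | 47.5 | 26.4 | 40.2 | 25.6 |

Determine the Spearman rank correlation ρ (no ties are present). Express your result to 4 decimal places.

Rank u: 3, 4, 6, 1, 5, 2
Rank v: 3, 4, 6, 2, 5, 1
d = rank(u) − rank(v): 0, 0, 0, -1, 0, 1; Σd² = 2
ρ = 1 − 6Σd² / [n(n²−1)] = 1 − 6×2 / (6×35) = 1 − 12/210 ≈ 0.9429

0.9429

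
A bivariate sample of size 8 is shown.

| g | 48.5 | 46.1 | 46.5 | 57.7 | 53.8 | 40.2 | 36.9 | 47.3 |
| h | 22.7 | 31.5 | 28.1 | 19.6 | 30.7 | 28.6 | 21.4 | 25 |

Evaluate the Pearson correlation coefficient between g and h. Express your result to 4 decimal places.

n = 8, Σg = 377, Σh = 207.6, Σg² = 18078.38, Σh² = 5524.72, Σgh = 9764.21
nΣgh − ΣgΣh = 78113.68 − 78265.2 = -151.52
nΣg² − (Σg)² = 144627.04 − 142129 = 2498.04; nΣh² − (Σh)² = 44197.76 − 43097.76 = 1100
r = -151.52 / √(2498.04 × 1100) = -151.52 / 1657.6622 ≈ -0.0914

-0.0914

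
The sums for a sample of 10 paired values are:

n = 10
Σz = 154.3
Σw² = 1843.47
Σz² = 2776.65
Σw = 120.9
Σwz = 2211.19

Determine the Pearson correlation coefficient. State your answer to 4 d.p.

r = (nΣwz − ΣwΣz) / √[(nΣw² − (Σw)²)(nΣz² − (Σz)²)]
Numerator: 10×2211.19 − 120.9×154.3 = 3457.03
Denominator: √[(18434.7 − 14616.81)(27766.5 − 23808.49)] = √[3817.89 × 3958.01] = 3887.3187
r = 3457.03 / 3887.3187 ≈ 0.8893

0.8893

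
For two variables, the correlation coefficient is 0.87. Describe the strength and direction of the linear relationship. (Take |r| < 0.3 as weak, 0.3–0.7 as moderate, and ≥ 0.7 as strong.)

strong positive

r = 0.87 > 0 so the relationship is positive.
|r| = 0.87, which falls in the strong range.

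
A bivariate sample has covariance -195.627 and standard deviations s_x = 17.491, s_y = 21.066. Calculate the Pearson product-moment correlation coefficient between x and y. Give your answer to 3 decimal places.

-0.531

r = Cov(x,y) / (s_x · s_y) = -195.627 / (17.491 × 21.066)
  = -195.627 / 368.4654 ≈ -0.531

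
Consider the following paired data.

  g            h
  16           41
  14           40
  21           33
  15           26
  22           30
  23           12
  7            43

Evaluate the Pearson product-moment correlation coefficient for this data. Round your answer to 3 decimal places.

-0.699

n = 7, Σg = 118, Σh = 225, Σg² = 2180, Σh² = 7939, Σgh = 3536
nΣgh − ΣgΣh = 24752 − 26550 = -1798
nΣg² − (Σg)² = 15260 − 13924 = 1336; nΣh² − (Σh)² = 55573 − 50625 = 4948
r = -1798 / √(1336 × 4948) = -1798 / 2571.0947 ≈ -0.699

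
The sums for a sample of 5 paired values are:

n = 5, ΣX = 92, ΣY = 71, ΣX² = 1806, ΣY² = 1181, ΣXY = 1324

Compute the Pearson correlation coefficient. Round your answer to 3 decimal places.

r = (nΣXY − ΣXΣY) / √[(nΣX² − (ΣX)²)(nΣY² − (ΣY)²)]
Numerator: 5×1324 − 92×71 = 88
Denominator: √[(9030 − 8464)(5905 − 5041)] = √[566 × 864] = 699.3025
r = 88 / 699.3025 ≈ 0.126

0.126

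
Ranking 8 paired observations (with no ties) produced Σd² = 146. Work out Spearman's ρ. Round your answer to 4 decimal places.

-0.7381

ρ = 1 − 6Σd² / [n(n²−1)] = 1 − 6×146 / (8×63)
  = 1 − 876/504 = 1 − 1.73810 ≈ -0.7381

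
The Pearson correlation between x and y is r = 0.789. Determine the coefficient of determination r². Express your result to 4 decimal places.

r² = (0.789)² = 0.6225

0.6225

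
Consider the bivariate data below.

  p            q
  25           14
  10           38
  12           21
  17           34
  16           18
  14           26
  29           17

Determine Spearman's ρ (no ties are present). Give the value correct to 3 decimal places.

-0.714

Rank p: 6, 1, 2, 5, 4, 3, 7
Rank q: 1, 7, 4, 6, 3, 5, 2
d = rank(p) − rank(q): 5, -6, -2, -1, 1, -2, 5; Σd² = 96
ρ = 1 − 6Σd² / [n(n²−1)] = 1 − 6×96 / (7×48) = 1 − 576/336 ≈ -0.714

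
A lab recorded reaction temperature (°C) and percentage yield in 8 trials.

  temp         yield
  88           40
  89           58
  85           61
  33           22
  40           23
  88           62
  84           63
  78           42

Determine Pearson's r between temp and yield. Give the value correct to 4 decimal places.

n = 8, Σx = 585, Σy = 371, Σx² = 46463, Σy² = 19275, Σxy = 29537
nΣxy − ΣxΣy = 236296 − 217035 = 19261
nΣx² − (Σx)² = 371704 − 342225 = 29479; nΣy² − (Σy)² = 154200 − 137641 = 16559
r = 19261 / √(29479 × 16559) = 19261 / 22093.9530 ≈ 0.8718

0.8718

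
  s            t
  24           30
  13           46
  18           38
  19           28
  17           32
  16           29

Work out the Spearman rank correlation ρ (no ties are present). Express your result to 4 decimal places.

Rank s: 6, 1, 4, 5, 3, 2
Rank t: 3, 6, 5, 1, 4, 2
d = rank(s) − rank(t): 3, -5, -1, 4, -1, 0; Σd² = 52
ρ = 1 − 6Σd² / [n(n²−1)] = 1 − 6×52 / (6×35) = 1 − 312/210 ≈ -0.4857

-0.4857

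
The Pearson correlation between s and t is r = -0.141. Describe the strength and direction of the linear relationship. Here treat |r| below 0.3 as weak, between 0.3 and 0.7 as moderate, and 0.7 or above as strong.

r = -0.141 < 0 so the relationship is negative.
|r| = 0.141, which falls in the weak range.

weak negative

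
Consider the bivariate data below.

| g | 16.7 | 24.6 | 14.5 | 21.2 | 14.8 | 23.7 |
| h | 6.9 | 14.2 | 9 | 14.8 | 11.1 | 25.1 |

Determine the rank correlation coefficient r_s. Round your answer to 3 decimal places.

0.657

Rank g: 3, 6, 1, 4, 2, 5
Rank h: 1, 4, 2, 5, 3, 6
d = rank(g) − rank(h): 2, 2, -1, -1, -1, -1; Σd² = 12
ρ = 1 − 6Σd² / [n(n²−1)] = 1 − 6×12 / (6×35) = 1 − 72/210 ≈ 0.657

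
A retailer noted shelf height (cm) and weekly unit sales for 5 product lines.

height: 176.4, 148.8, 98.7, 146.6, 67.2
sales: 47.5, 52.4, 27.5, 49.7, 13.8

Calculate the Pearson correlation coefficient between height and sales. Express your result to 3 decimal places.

0.936

n = 5, Σx = 637.7, Σy = 190.9, Σx² = 89007.49, Σy² = 8418.79, Σxy = 27103.75
nΣxy − ΣxΣy = 135518.75 − 121736.93 = 13781.82
nΣx² − (Σx)² = 445037.45 − 406661.29 = 38376.16; nΣy² − (Σy)² = 42093.95 − 36442.81 = 5651.14
r = 13781.82 / √(38376.16 × 5651.14) = 13781.82 / 14726.4746 ≈ 0.936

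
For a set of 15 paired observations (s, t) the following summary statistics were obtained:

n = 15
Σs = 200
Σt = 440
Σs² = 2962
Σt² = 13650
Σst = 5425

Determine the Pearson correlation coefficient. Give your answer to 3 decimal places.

r = (nΣst − ΣsΣt) / √[(nΣs² − (Σs)²)(nΣt² − (Σt)²)]
Numerator: 15×5425 − 200×440 = -6625
Denominator: √[(44430 − 40000)(204750 − 193600)] = √[4430 × 11150] = 7028.1221
r = -6625 / 7028.1221 ≈ -0.943

-0.943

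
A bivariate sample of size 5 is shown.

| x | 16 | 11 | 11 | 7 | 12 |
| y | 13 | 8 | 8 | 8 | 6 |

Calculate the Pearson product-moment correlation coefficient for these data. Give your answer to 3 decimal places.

n = 5, Σx = 57, Σy = 43, Σx² = 691, Σy² = 397, Σxy = 512
nΣxy − ΣxΣy = 2560 − 2451 = 109
nΣx² − (Σx)² = 3455 − 3249 = 206; nΣy² − (Σy)² = 1985 − 1849 = 136
r = 109 / √(206 × 136) = 109 / 167.3798 ≈ 0.651

0.651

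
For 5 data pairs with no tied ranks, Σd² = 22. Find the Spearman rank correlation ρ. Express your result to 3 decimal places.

-0.100

ρ = 1 − 6Σd² / [n(n²−1)] = 1 − 6×22 / (5×24)
  = 1 − 132/120 = 1 − 1.1000 ≈ -0.100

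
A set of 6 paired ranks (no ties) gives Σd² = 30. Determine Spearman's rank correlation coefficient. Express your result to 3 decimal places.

ρ = 1 − 6Σd² / [n(n²−1)] = 1 − 6×30 / (6×35)
  = 1 − 180/210 = 1 − 0.8571 ≈ 0.143

0.143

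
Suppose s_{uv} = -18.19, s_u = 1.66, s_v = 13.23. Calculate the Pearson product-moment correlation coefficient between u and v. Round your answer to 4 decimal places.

-0.8283

r = Cov(u,v) / (s_u · s_v) = -18.19 / (1.66 × 13.23)
  = -18.19 / 21.9618 ≈ -0.8283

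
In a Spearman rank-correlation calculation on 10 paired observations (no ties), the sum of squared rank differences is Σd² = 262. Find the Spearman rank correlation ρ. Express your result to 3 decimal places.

ρ = 1 − 6Σd² / [n(n²−1)] = 1 − 6×262 / (10×99)
  = 1 − 1572/990 = 1 − 1.5879 ≈ -0.588

-0.588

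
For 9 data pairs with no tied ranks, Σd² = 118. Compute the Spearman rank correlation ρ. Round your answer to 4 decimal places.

ρ = 1 − 6Σd² / [n(n²−1)] = 1 − 6×118 / (9×80)
  = 1 − 708/720 = 1 − 0.98333 ≈ 0.0167

0.0167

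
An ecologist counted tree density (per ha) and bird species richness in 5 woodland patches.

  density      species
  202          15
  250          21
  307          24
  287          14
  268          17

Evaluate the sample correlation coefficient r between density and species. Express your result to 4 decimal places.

0.4554

n = 5, Σx = 1314, Σy = 91, Σx² = 351746, Σy² = 1727, Σxy = 24222
nΣxy − ΣxΣy = 121110 − 119574 = 1536
nΣx² − (Σx)² = 1758730 − 1726596 = 32134; nΣy² − (Σy)² = 8635 − 8281 = 354
r = 1536 / √(32134 × 354) = 1536 / 3372.7490 ≈ 0.4554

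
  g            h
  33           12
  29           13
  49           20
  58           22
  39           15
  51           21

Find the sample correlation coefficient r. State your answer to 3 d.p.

0.972

n = 6, Σg = 259, Σh = 103, Σg² = 11817, Σh² = 1863, Σgh = 4685
nΣgh − ΣgΣh = 28110 − 26677 = 1433
nΣg² − (Σg)² = 70902 − 67081 = 3821; nΣh² − (Σh)² = 11178 − 10609 = 569
r = 1433 / √(3821 × 569) = 1433 / 1474.4996 ≈ 0.972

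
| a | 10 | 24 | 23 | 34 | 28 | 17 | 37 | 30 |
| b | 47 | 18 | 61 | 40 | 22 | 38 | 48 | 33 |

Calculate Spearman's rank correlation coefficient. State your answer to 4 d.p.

-0.0238

Rank a: 1, 4, 3, 7, 5, 2, 8, 6
Rank b: 6, 1, 8, 5, 2, 4, 7, 3
d = rank(a) − rank(b): -5, 3, -5, 2, 3, -2, 1, 3; Σd² = 86
ρ = 1 − 6Σd² / [n(n²−1)] = 1 − 6×86 / (8×63) = 1 − 516/504 ≈ -0.0238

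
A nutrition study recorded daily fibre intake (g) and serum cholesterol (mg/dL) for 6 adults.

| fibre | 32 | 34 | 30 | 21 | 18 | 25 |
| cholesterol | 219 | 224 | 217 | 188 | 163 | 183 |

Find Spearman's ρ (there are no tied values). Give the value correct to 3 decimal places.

0.943

Rank fibre: 5, 6, 4, 2, 1, 3
Rank cholesterol: 5, 6, 4, 3, 1, 2
d = rank(fibre) − rank(cholesterol): 0, 0, 0, -1, 0, 1; Σd² = 2
ρ = 1 − 6Σd² / [n(n²−1)] = 1 − 6×2 / (6×35) = 1 − 12/210 ≈ 0.943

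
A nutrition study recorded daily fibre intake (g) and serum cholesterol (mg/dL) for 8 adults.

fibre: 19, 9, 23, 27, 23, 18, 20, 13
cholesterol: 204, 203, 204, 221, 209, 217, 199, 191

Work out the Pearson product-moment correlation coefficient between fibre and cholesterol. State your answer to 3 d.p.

0.581

n = 8, Σx = 152, Σy = 1648, Σx² = 3122, Σy² = 340134, Σxy = 31538
nΣxy − ΣxΣy = 252304 − 250496 = 1808
nΣx² − (Σx)² = 24976 − 23104 = 1872; nΣy² − (Σy)² = 2721072 − 2715904 = 5168
r = 1808 / √(1872 × 5168) = 1808 / 3110.3852 ≈ 0.581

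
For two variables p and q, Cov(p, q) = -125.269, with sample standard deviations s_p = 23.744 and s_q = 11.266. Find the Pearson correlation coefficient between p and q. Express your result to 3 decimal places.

-0.468

r = Cov(p,q) / (s_p · s_q) = -125.269 / (23.744 × 11.266)
  = -125.269 / 267.4999 ≈ -0.468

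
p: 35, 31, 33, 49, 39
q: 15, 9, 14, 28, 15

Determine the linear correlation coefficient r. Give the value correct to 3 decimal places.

0.963

n = 5, Σp = 187, Σq = 81, Σp² = 7197, Σq² = 1511, Σpq = 3223
nΣpq − ΣpΣq = 16115 − 15147 = 968
nΣp² − (Σp)² = 35985 − 34969 = 1016; nΣq² − (Σq)² = 7555 − 6561 = 994
r = 968 / √(1016 × 994) = 968 / 1004.9398 ≈ 0.963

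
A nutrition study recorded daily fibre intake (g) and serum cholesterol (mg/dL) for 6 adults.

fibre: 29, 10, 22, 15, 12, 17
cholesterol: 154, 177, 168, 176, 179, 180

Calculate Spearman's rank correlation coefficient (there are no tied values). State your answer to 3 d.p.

-0.600

Rank fibre: 6, 1, 5, 3, 2, 4
Rank cholesterol: 1, 4, 2, 3, 5, 6
d = rank(fibre) − rank(cholesterol): 5, -3, 3, 0, -3, -2; Σd² = 56
ρ = 1 − 6Σd² / [n(n²−1)] = 1 − 6×56 / (6×35) = 1 − 336/210 ≈ -0.600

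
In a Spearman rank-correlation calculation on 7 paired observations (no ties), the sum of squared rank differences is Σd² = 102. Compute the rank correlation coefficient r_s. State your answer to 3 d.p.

-0.821

ρ = 1 − 6Σd² / [n(n²−1)] = 1 − 6×102 / (7×48)
  = 1 − 612/336 = 1 − 1.8214 ≈ -0.821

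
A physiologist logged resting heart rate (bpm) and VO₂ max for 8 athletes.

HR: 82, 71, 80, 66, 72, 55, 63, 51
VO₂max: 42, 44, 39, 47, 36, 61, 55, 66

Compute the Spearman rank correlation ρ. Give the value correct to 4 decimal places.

-0.9048

Rank HR: 8, 5, 7, 4, 6, 2, 3, 1
Rank VO₂max: 3, 4, 2, 5, 1, 7, 6, 8
d = rank(HR) − rank(VO₂max): 5, 1, 5, -1, 5, -5, -3, -7; Σd² = 160
ρ = 1 − 6Σd² / [n(n²−1)] = 1 − 6×160 / (8×63) = 1 − 960/504 ≈ -0.9048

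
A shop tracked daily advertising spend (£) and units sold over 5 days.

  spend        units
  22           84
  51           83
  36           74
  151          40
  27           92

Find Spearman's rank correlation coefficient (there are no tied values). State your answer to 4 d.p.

Rank spend: 1, 4, 3, 5, 2
Rank units: 4, 3, 2, 1, 5
d = rank(spend) − rank(units): -3, 1, 1, 4, -3; Σd² = 36
ρ = 1 − 6Σd² / [n(n²−1)] = 1 − 6×36 / (5×24) = 1 − 216/120 ≈ -0.8000

-0.8000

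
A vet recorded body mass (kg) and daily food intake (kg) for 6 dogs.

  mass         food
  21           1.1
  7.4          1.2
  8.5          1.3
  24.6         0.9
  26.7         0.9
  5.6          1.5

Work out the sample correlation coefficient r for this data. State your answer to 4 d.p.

n = 6, Σx = 93.8, Σy = 6.9, Σx² = 1917.42, Σy² = 8.21, Σxy = 97.6
nΣxy − ΣxΣy = 585.6 − 647.22 = -61.62
nΣx² − (Σx)² = 11504.52 − 8798.44 = 2706.08; nΣy² − (Σy)² = 49.26 − 47.61 = 1.65
r = -61.62 / √(2706.08 × 1.65) = -61.62 / 66.8209 ≈ -0.9222

-0.9222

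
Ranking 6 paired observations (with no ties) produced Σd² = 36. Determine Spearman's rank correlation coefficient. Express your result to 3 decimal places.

ρ = 1 − 6Σd² / [n(n²−1)] = 1 − 6×36 / (6×35)
  = 1 − 216/210 = 1 − 1.0286 ≈ -0.029

-0.029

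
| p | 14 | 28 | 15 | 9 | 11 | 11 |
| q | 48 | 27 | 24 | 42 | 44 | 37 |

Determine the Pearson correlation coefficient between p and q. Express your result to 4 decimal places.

n = 6, Σp = 88, Σq = 222, Σp² = 1528, Σq² = 8678, Σpq = 3057
nΣpq − ΣpΣq = 18342 − 19536 = -1194
nΣp² − (Σp)² = 9168 − 7744 = 1424; nΣq² − (Σq)² = 52068 − 49284 = 2784
r = -1194 / √(1424 × 2784) = -1194 / 1991.0841 ≈ -0.5997

-0.5997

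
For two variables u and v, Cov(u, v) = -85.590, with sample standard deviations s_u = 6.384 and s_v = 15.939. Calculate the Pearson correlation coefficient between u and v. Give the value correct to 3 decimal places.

r = Cov(u,v) / (s_u · s_v) = -85.590 / (6.384 × 15.939)
  = -85.590 / 101.7546 ≈ -0.841

-0.841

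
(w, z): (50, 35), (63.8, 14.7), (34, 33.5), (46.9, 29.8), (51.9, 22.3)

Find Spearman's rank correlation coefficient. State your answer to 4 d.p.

-0.7000

Rank w: 3, 5, 1, 2, 4
Rank z: 5, 1, 4, 3, 2
d = rank(w) − rank(z): -2, 4, -3, -1, 2; Σd² = 34
ρ = 1 − 6Σd² / [n(n²−1)] = 1 − 6×34 / (5×24) = 1 − 204/120 ≈ -0.7000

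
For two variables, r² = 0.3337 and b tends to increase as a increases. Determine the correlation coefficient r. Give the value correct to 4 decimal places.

|r| = √0.3337 = 0.5777
The association is positive, so r = 0.5777.

0.5777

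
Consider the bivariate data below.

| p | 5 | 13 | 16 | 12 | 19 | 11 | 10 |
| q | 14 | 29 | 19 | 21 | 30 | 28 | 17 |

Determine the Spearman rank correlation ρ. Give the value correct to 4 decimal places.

Rank p: 1, 5, 6, 4, 7, 3, 2
Rank q: 1, 6, 3, 4, 7, 5, 2
d = rank(p) − rank(q): 0, -1, 3, 0, 0, -2, 0; Σd² = 14
ρ = 1 − 6Σd² / [n(n²−1)] = 1 − 6×14 / (7×48) = 1 − 84/336 ≈ 0.7500

0.7500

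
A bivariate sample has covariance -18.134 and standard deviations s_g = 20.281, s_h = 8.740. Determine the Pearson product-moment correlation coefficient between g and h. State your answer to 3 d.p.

-0.102

r = Cov(g,h) / (s_g · s_h) = -18.134 / (20.281 × 8.740)
  = -18.134 / 177.2559 ≈ -0.102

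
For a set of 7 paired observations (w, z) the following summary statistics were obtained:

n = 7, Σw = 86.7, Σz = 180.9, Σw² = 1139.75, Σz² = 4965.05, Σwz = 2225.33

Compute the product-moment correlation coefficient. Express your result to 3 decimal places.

-0.110

r = (nΣwz − ΣwΣz) / √[(nΣw² − (Σw)²)(nΣz² − (Σz)²)]
Numerator: 7×2225.33 − 86.7×180.9 = -106.72
Denominator: √[(7978.25 − 7516.89)(34755.35 − 32724.81)] = √[461.36 × 2030.54] = 967.8894
r = -106.72 / 967.8894 ≈ -0.110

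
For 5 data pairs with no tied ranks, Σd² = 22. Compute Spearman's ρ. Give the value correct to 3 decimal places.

ρ = 1 − 6Σd² / [n(n²−1)] = 1 − 6×22 / (5×24)
  = 1 − 132/120 = 1 − 1.1000 ≈ -0.100

-0.100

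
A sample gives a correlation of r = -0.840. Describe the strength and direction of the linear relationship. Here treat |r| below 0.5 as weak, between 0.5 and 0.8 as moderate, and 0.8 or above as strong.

r = -0.840 < 0 so the relationship is negative.
|r| = 0.840, which falls in the strong range.

strong negative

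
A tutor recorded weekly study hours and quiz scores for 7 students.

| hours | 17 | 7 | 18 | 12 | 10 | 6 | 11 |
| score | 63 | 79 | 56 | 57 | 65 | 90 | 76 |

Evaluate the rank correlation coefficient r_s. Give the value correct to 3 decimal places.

Rank hours: 6, 2, 7, 5, 3, 1, 4
Rank score: 3, 6, 1, 2, 4, 7, 5
d = rank(hours) − rank(score): 3, -4, 6, 3, -1, -6, -1; Σd² = 108
ρ = 1 − 6Σd² / [n(n²−1)] = 1 − 6×108 / (7×48) = 1 − 648/336 ≈ -0.929

-0.929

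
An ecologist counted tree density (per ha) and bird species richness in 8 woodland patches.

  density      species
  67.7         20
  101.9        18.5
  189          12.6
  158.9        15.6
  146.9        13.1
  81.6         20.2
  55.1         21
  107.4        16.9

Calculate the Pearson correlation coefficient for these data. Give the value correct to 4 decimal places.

n = 8, Σx = 908.5, Σy = 137.9, Σx² = 118746.05, Σy² = 2450.63, Σxy = 14644.26
nΣxy − ΣxΣy = 117154.08 − 125282.15 = -8128.07
nΣx² − (Σx)² = 949968.4 − 825372.25 = 124596.15; nΣy² − (Σy)² = 19605.04 − 19016.41 = 588.63
r = -8128.07 / √(124596.15 × 588.63) = -8128.07 / 8563.9379 ≈ -0.9491

-0.9491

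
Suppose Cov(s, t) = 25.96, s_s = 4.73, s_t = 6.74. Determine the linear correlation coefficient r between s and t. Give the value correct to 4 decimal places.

0.8143

r = Cov(s,t) / (s_s · s_t) = 25.96 / (4.73 × 6.74)
  = 25.96 / 31.8802 ≈ 0.8143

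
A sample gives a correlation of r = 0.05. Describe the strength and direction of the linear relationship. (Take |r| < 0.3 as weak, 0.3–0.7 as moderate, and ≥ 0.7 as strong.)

weak positive

r = 0.05 > 0 so the relationship is positive.
|r| = 0.05, which falls in the weak range.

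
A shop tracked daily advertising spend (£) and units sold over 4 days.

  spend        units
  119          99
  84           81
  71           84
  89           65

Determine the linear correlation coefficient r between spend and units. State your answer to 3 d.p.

n = 4, Σx = 363, Σy = 329, Σx² = 34179, Σy² = 27643, Σxy = 30334
nΣxy − ΣxΣy = 121336 − 119427 = 1909
nΣx² − (Σx)² = 136716 − 131769 = 4947; nΣy² − (Σy)² = 110572 − 108241 = 2331
r = 1909 / √(4947 × 2331) = 1909 / 3395.7999 ≈ 0.562

0.562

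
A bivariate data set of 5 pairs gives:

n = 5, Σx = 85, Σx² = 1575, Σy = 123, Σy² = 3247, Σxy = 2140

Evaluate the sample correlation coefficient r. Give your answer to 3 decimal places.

r = (nΣxy − ΣxΣy) / √[(nΣx² − (Σx)²)(nΣy² − (Σy)²)]
Numerator: 5×2140 − 85×123 = 245
Denominator: √[(7875 − 7225)(16235 − 15129)] = √[650 × 1106] = 847.8797
r = 245 / 847.8797 ≈ 0.289

0.289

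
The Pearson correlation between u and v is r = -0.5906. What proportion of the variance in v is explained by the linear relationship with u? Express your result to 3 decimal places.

r² = (-0.5906)² = 0.349

0.349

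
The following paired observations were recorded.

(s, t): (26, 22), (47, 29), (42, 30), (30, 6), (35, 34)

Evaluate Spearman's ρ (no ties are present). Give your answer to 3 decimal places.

0.500

Rank s: 1, 5, 4, 2, 3
Rank t: 2, 3, 4, 1, 5
d = rank(s) − rank(t): -1, 2, 0, 1, -2; Σd² = 10
ρ = 1 − 6Σd² / [n(n²−1)] = 1 − 6×10 / (5×24) = 1 − 60/120 ≈ 0.500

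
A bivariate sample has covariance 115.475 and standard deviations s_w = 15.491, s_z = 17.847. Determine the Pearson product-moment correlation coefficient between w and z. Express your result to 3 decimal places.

r = Cov(w,z) / (s_w · s_z) = 115.475 / (15.491 × 17.847)
  = 115.475 / 276.4679 ≈ 0.418

0.418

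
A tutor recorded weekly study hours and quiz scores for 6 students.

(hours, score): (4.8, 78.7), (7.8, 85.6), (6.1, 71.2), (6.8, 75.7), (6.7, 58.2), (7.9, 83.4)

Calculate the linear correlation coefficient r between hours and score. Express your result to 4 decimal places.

n = 6, Σx = 40.1, Σy = 452.8, Σx² = 274.63, Σy² = 34663.78, Σxy = 3043.32
nΣxy − ΣxΣy = 18259.92 − 18157.28 = 102.64
nΣx² − (Σx)² = 1647.78 − 1608.01 = 39.77; nΣy² − (Σy)² = 207982.68 − 205027.84 = 2954.84
r = 102.64 / √(39.77 × 2954.84) = 102.64 / 342.8031 ≈ 0.2994

0.2994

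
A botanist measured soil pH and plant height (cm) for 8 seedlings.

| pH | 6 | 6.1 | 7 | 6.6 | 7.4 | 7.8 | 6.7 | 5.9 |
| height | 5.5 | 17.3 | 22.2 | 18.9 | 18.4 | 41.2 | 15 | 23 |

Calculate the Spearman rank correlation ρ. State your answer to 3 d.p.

Rank pH: 2, 3, 6, 4, 7, 8, 5, 1
Rank height: 1, 3, 6, 5, 4, 8, 2, 7
d = rank(pH) − rank(height): 1, 0, 0, -1, 3, 0, 3, -6; Σd² = 56
ρ = 1 − 6Σd² / [n(n²−1)] = 1 − 6×56 / (8×63) = 1 − 336/504 ≈ 0.333

0.333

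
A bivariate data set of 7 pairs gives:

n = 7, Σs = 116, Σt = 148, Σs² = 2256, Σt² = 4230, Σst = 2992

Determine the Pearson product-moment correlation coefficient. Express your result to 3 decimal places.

r = (nΣst − ΣsΣt) / √[(nΣs² − (Σs)²)(nΣt² − (Σt)²)]
Numerator: 7×2992 − 116×148 = 3776
Denominator: √[(15792 − 13456)(29610 − 21904)] = √[2336 × 7706] = 4242.7840
r = 3776 / 4242.7840 ≈ 0.890

0.890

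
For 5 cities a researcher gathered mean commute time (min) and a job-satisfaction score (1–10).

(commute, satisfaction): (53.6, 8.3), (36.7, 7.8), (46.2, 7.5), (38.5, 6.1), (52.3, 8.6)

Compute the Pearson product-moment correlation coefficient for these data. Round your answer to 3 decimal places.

0.705

n = 5, Σx = 227.3, Σy = 38.3, Σx² = 10571.83, Σy² = 297.15, Σxy = 1762.27
nΣxy − ΣxΣy = 8811.35 − 8705.59 = 105.76
nΣx² − (Σx)² = 52859.15 − 51665.29 = 1193.86; nΣy² − (Σy)² = 1485.75 − 1466.89 = 18.86
r = 105.76 / √(1193.86 × 18.86) = 105.76 / 150.0540 ≈ 0.705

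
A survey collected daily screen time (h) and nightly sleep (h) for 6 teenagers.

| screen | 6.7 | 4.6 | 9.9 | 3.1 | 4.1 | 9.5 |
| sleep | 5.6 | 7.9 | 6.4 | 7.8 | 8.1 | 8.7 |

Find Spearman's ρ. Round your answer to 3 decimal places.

-0.143

Rank screen: 4, 3, 6, 1, 2, 5
Rank sleep: 1, 4, 2, 3, 5, 6
d = rank(screen) − rank(sleep): 3, -1, 4, -2, -3, -1; Σd² = 40
ρ = 1 − 6Σd² / [n(n²−1)] = 1 − 6×40 / (6×35) = 1 − 240/210 ≈ -0.143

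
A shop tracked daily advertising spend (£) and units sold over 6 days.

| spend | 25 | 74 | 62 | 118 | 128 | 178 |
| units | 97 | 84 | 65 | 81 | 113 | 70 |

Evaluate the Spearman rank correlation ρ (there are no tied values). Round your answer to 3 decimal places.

-0.029

Rank spend: 1, 3, 2, 4, 5, 6
Rank units: 5, 4, 1, 3, 6, 2
d = rank(spend) − rank(units): -4, -1, 1, 1, -1, 4; Σd² = 36
ρ = 1 − 6Σd² / [n(n²−1)] = 1 − 6×36 / (6×35) = 1 − 216/210 ≈ -0.029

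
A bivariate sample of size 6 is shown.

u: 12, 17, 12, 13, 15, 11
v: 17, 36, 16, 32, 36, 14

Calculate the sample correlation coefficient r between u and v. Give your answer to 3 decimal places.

0.881

n = 6, Σu = 80, Σv = 151, Σu² = 1092, Σv² = 4357, Σuv = 2118
nΣuv − ΣuΣv = 12708 − 12080 = 628
nΣu² − (Σu)² = 6552 − 6400 = 152; nΣv² − (Σv)² = 26142 − 22801 = 3341
r = 628 / √(152 × 3341) = 628 / 712.6233 ≈ 0.881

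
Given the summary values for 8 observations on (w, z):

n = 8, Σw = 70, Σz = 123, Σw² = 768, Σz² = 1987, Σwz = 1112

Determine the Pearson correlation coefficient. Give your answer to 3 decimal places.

0.293

r = (nΣwz − ΣwΣz) / √[(nΣw² − (Σw)²)(nΣz² − (Σz)²)]
Numerator: 8×1112 − 70×123 = 286
Denominator: √[(6144 − 4900)(15896 − 15129)] = √[1244 × 767] = 976.8050
r = 286 / 976.8050 ≈ 0.293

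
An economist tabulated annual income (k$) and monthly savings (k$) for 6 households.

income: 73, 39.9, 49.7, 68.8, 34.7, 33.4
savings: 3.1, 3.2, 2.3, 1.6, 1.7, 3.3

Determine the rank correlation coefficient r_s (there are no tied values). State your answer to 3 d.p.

-0.429

Rank income: 6, 3, 4, 5, 2, 1
Rank savings: 4, 5, 3, 1, 2, 6
d = rank(income) − rank(savings): 2, -2, 1, 4, 0, -5; Σd² = 50
ρ = 1 − 6Σd² / [n(n²−1)] = 1 − 6×50 / (6×35) = 1 − 300/210 ≈ -0.429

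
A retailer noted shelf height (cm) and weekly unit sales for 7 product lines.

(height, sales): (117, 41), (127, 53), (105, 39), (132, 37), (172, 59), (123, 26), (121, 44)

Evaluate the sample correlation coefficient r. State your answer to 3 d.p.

n = 7, Σx = 897, Σy = 299, Σx² = 117621, Σy² = 13473, Σxy = 39177
nΣxy − ΣxΣy = 274239 − 268203 = 6036
nΣx² − (Σx)² = 823347 − 804609 = 18738; nΣy² − (Σy)² = 94311 − 89401 = 4910
r = 6036 / √(18738 × 4910) = 6036 / 9591.8497 ≈ 0.629

0.629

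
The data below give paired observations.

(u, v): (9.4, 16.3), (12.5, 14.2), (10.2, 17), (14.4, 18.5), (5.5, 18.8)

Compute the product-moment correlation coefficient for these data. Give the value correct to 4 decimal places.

n = 5, Σu = 52, Σv = 84.8, Σu² = 586.26, Σv² = 1452.02, Σuv = 873.92
nΣuv − ΣuΣv = 4369.6 − 4409.6 = -40
nΣu² − (Σu)² = 2931.3 − 2704 = 227.3; nΣv² − (Σv)² = 7260.1 − 7191.04 = 69.06
r = -40 / √(227.3 × 69.06) = -40 / 125.2890 ≈ -0.3193

-0.3193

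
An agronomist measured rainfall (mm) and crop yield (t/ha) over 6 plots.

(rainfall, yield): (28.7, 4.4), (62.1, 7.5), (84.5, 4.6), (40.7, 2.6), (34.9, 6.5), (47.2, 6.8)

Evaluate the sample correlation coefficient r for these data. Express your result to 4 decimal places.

n = 6, Σx = 298.1, Σy = 32.4, Σx² = 16922.69, Σy² = 192.02, Σxy = 1634.36
nΣxy − ΣxΣy = 9806.16 − 9658.44 = 147.72
nΣx² − (Σx)² = 101536.14 − 88863.61 = 12672.53; nΣy² − (Σy)² = 1152.12 − 1049.76 = 102.36
r = 147.72 / √(12672.53 × 102.36) = 147.72 / 1138.9294 ≈ 0.1297

0.1297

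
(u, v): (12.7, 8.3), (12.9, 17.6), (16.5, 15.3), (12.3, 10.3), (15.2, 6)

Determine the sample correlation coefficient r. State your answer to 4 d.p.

0.0674

n = 5, Σu = 69.6, Σv = 57.5, Σu² = 982.28, Σv² = 754.83, Σuv = 802.79
nΣuv − ΣuΣv = 4013.95 − 4002 = 11.95
nΣu² − (Σu)² = 4911.4 − 4844.16 = 67.24; nΣv² − (Σv)² = 3774.15 − 3306.25 = 467.9
r = 11.95 / √(67.24 × 467.9) = 11.95 / 177.3742 ≈ 0.0674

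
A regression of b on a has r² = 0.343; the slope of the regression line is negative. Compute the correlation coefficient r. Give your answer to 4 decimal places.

-0.5857

|r| = √0.343 = 0.5857
The association is negative, so r = −0.5857.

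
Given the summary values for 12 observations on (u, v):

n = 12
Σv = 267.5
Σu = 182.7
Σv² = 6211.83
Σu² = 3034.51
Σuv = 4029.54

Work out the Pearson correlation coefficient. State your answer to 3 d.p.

-0.172

r = (nΣuv − ΣuΣv) / √[(nΣu² − (Σu)²)(nΣv² − (Σv)²)]
Numerator: 12×4029.54 − 182.7×267.5 = -517.77
Denominator: √[(36414.12 − 33379.29)(74541.96 − 71556.25)] = √[3034.83 × 2985.71] = 3010.1698
r = -517.77 / 3010.1698 ≈ -0.172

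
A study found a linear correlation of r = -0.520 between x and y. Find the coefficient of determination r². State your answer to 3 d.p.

r² = (-0.520)² = 0.270

0.270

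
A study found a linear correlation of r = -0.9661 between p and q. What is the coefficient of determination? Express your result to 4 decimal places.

0.9333

r² = (-0.9661)² = 0.9333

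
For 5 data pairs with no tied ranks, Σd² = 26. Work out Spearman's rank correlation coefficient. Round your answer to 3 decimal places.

-0.300

ρ = 1 − 6Σd² / [n(n²−1)] = 1 − 6×26 / (5×24)
  = 1 − 156/120 = 1 − 1.3000 ≈ -0.300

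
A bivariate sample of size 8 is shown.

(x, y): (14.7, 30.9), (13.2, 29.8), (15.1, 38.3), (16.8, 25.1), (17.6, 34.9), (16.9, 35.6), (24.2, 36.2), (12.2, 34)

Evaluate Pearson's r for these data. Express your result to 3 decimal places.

n = 8, Σx = 130.7, Σy = 264.8, Σx² = 2230.43, Σy² = 8891.56, Σxy = 4354.32
nΣxy − ΣxΣy = 34834.56 − 34609.36 = 225.2
nΣx² − (Σx)² = 17843.44 − 17082.49 = 760.95; nΣy² − (Σy)² = 71132.48 − 70119.04 = 1013.44
r = 225.2 / √(760.95 × 1013.44) = 225.2 / 878.1669 ≈ 0.256

0.256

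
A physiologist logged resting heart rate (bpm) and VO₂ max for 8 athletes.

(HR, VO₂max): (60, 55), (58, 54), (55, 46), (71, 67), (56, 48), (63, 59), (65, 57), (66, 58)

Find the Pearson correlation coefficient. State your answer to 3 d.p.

n = 8, Σx = 494, Σy = 444, Σx² = 30716, Σy² = 24944, Σxy = 27657
nΣxy − ΣxΣy = 221256 − 219336 = 1920
nΣx² − (Σx)² = 245728 − 244036 = 1692; nΣy² − (Σy)² = 199552 − 197136 = 2416
r = 1920 / √(1692 × 2416) = 1920 / 2021.8487 ≈ 0.950

0.950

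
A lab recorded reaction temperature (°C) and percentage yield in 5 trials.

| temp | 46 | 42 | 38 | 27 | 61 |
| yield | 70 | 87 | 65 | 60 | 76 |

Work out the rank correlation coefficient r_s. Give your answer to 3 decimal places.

Rank temp: 4, 3, 2, 1, 5
Rank yield: 3, 5, 2, 1, 4
d = rank(temp) − rank(yield): 1, -2, 0, 0, 1; Σd² = 6
ρ = 1 − 6Σd² / [n(n²−1)] = 1 − 6×6 / (5×24) = 1 − 36/120 ≈ 0.700

0.700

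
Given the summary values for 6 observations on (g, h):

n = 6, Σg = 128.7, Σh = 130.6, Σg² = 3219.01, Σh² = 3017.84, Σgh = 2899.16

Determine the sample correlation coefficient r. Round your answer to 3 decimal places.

0.345

r = (nΣgh − ΣgΣh) / √[(nΣg² − (Σg)²)(nΣh² − (Σh)²)]
Numerator: 6×2899.16 − 128.7×130.6 = 586.74
Denominator: √[(19314.06 − 16563.69)(18107.04 − 17056.36)] = √[2750.37 × 1050.68] = 1699.9290
r = 586.74 / 1699.9290 ≈ 0.345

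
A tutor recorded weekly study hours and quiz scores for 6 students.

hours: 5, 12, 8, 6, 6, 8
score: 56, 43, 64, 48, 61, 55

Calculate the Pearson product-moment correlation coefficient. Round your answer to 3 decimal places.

n = 6, Σx = 45, Σy = 327, Σx² = 369, Σy² = 18131, Σxy = 2402
nΣxy − ΣxΣy = 14412 − 14715 = -303
nΣx² − (Σx)² = 2214 − 2025 = 189; nΣy² − (Σy)² = 108786 − 106929 = 1857
r = -303 / √(189 × 1857) = -303 / 592.4297 ≈ -0.511

-0.511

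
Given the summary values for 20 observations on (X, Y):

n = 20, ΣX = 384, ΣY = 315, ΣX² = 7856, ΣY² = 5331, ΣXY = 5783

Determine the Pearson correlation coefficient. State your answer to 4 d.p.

r = (nΣXY − ΣXΣY) / √[(nΣX² − (ΣX)²)(nΣY² − (ΣY)²)]
Numerator: 20×5783 − 384×315 = -5300
Denominator: √[(157120 − 147456)(106620 − 99225)] = √[9664 × 7395] = 8453.7140
r = -5300 / 8453.7140 ≈ -0.6269

-0.6269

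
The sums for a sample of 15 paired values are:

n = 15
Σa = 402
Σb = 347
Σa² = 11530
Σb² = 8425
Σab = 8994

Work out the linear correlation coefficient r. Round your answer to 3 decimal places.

r = (nΣab − ΣaΣb) / √[(nΣa² − (Σa)²)(nΣb² − (Σb)²)]
Numerator: 15×8994 − 402×347 = -4584
Denominator: √[(172950 − 161604)(126375 − 120409)] = √[11346 × 5966] = 8227.4076
r = -4584 / 8227.4076 ≈ -0.557

-0.557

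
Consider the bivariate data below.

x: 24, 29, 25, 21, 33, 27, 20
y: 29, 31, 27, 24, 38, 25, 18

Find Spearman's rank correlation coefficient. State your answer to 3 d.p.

Rank x: 3, 6, 4, 2, 7, 5, 1
Rank y: 5, 6, 4, 2, 7, 3, 1
d = rank(x) − rank(y): -2, 0, 0, 0, 0, 2, 0; Σd² = 8
ρ = 1 − 6Σd² / [n(n²−1)] = 1 − 6×8 / (7×48) = 1 − 48/336 ≈ 0.857

0.857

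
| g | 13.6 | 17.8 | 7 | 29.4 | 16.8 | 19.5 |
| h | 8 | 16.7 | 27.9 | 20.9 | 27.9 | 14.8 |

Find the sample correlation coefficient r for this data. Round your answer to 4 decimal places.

-0.1491

n = 6, Σg = 104.1, Σh = 116.2, Σg² = 2077.65, Σh² = 2555.56, Σgh = 1973.14
nΣgh − ΣgΣh = 11838.84 − 12096.42 = -257.58
nΣg² − (Σg)² = 12465.9 − 10836.81 = 1629.09; nΣh² − (Σh)² = 15333.36 − 13502.44 = 1830.92
r = -257.58 / √(1629.09 × 1830.92) = -257.58 / 1727.0592 ≈ -0.1491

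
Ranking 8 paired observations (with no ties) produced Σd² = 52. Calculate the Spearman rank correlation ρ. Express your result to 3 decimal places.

0.381

ρ = 1 − 6Σd² / [n(n²−1)] = 1 − 6×52 / (8×63)
  = 1 − 312/504 = 1 − 0.6190 ≈ 0.381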